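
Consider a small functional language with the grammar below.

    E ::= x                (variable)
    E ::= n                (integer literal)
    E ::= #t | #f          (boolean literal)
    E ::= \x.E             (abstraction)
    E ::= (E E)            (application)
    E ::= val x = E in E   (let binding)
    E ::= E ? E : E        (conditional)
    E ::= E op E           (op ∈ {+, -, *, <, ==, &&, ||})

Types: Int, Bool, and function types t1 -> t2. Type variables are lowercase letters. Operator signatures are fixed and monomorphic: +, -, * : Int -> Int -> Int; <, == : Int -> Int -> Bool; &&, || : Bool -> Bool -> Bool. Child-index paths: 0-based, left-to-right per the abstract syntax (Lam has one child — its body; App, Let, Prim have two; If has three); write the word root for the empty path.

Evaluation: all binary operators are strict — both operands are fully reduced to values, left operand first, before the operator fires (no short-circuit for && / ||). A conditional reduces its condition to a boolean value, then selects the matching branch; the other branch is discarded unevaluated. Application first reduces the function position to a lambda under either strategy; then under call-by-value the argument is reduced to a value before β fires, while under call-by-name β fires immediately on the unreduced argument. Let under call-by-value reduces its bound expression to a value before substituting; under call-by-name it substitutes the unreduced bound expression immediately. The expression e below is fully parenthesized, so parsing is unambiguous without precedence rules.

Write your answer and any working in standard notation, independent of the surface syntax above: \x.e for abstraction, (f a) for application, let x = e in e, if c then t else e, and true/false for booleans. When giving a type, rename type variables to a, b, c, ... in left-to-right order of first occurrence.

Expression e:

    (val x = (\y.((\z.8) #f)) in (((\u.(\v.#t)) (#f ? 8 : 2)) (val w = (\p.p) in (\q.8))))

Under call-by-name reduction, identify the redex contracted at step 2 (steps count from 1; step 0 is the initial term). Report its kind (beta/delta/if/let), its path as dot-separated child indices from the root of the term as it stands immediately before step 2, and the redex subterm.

Working:
step 0: (let x = (\y.((\z.8) false)) in (((\u.(\v.true)) (if false then 8 else 2)) (let w = (\p.p) in (\q.8))))
step 1: [let@root] (((\u.(\v.true)) (if false then 8 else 2)) (let w = (\p.p) in (\q.8)))
step 2: [beta@0] ((\v.true) (let w = (\p.p) in (\q.8)))

Answer: beta at 0 : ((\u.(\v.true)) (if false then 8 else 2))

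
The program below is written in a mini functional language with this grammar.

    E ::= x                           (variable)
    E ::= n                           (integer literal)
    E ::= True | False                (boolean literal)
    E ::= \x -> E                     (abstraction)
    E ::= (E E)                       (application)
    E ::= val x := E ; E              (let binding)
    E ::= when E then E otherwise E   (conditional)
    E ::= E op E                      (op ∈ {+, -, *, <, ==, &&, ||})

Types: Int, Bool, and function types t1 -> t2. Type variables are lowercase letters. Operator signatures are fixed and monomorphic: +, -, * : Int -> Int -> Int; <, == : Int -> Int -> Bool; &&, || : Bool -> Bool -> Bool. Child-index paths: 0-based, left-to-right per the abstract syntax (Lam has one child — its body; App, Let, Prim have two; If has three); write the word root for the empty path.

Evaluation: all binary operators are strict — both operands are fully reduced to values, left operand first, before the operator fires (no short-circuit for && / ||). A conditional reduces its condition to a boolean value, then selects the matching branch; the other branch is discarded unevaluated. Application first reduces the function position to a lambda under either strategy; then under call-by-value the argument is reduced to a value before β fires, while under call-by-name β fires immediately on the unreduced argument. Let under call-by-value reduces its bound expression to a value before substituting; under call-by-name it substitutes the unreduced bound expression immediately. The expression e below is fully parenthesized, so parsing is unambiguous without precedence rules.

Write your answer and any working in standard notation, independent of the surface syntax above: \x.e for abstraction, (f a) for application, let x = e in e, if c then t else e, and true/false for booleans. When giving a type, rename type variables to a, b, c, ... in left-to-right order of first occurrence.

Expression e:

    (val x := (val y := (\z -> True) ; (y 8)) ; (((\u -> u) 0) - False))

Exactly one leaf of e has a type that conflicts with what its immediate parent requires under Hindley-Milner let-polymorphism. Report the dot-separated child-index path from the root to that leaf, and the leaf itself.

Working:
\z._ : a -> Bool
let y : forall. a -> Bool
y : b -> Bool
  unify b -> Bool ~ Int -> c
  unify b ~ Int
  unify Bool ~ c
_ _ : Bool
let x : Bool
u : d
\u._ : d -> d
  unify d -> d ~ Int -> e
  unify d ~ Int
  unify Int ~ e
_ _ : Int
  unify Int ~ Int
  unify Bool ~ Int
  FAIL: mismatch Bool ~ Int

Answer: 1.1 : false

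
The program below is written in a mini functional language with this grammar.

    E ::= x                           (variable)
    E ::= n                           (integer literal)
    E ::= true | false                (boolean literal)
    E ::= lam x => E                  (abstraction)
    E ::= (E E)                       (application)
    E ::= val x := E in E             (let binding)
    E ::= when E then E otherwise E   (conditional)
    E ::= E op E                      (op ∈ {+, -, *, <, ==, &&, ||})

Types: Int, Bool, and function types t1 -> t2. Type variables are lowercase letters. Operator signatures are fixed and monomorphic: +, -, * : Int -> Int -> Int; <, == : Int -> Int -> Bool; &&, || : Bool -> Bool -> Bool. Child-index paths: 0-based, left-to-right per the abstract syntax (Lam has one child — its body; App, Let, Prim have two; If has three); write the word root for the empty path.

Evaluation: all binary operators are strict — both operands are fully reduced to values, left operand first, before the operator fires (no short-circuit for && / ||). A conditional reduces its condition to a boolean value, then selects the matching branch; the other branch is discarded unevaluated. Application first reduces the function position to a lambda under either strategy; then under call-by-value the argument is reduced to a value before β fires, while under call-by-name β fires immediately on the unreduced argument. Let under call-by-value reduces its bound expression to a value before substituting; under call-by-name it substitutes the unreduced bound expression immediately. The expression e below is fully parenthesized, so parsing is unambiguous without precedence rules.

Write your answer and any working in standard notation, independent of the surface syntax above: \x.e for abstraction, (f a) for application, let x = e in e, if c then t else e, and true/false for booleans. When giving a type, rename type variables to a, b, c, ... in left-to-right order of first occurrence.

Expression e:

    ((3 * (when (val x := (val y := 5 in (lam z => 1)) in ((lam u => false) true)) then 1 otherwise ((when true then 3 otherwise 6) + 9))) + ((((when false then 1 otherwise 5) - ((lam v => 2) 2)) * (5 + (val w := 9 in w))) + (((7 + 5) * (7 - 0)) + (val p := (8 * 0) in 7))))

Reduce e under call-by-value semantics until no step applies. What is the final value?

Answer: 169

Working:
step 0: ((3 * (if (let x = (let y = 5 in (\z.1)) in ((\u.false) true)) then 1 else ((if true then 3 else 6) + 9))) + ((((if false then 1 else 5) - ((\v.2) 2)) * (5 + (let w = 9 in w))) + (((7 + 5) * (7 - 0)) + (let p = (8 * 0) in 7))))
step 1: [let@0.1.0.0] ((3 * (if (let x = (\z.1) in ((\u.false) true)) then 1 else ((if true then 3 else 6) + 9))) + ((((if false then 1 else 5) - ((\v.2) 2)) * (5 + (let w = 9 in w))) + (((7 + 5) * (7 - 0)) + (let p = (8 * 0) in 7))))
step 2: [let@0.1.0] ((3 * (if ((\u.false) true) then 1 else ((if true then 3 else 6) + 9))) + ((((if false then 1 else 5) - ((\v.2) 2)) * (5 + (let w = 9 in w))) + (((7 + 5) * (7 - 0)) + (let p = (8 * 0) in 7))))
step 3: [beta@0.1.0] ((3 * (if false then 1 else ((if true then 3 else 6) + 9))) + ((((if false then 1 else 5) - ((\v.2) 2)) * (5 + (let w = 9 in w))) + (((7 + 5) * (7 - 0)) + (let p = (8 * 0) in 7))))
step 4: [if@0.1] ((3 * ((if true then 3 else 6) + 9)) + ((((if false then 1 else 5) - ((\v.2) 2)) * (5 + (let w = 9 in w))) + (((7 + 5) * (7 - 0)) + (let p = (8 * 0) in 7))))
step 5: [if@0.1.0] ((3 * (3 + 9)) + ((((if false then 1 else 5) - ((\v.2) 2)) * (5 + (let w = 9 in w))) + (((7 + 5) * (7 - 0)) + (let p = (8 * 0) in 7))))
step 6: [delta@0.1] ((3 * 12) + ((((if false then 1 else 5) - ((\v.2) 2)) * (5 + (let w = 9 in w))) + (((7 + 5) * (7 - 0)) + (let p = (8 * 0) in 7))))
step 7: [delta@0] (36 + ((((if false then 1 else 5) - ((\v.2) 2)) * (5 + (let w = 9 in w))) + (((7 + 5) * (7 - 0)) + (let p = (8 * 0) in 7))))
step 8: [if@1.0.0.0] (36 + (((5 - ((\v.2) 2)) * (5 + (let w = 9 in w))) + (((7 + 5) * (7 - 0)) + (let p = (8 * 0) in 7))))
step 9: [beta@1.0.0.1] (36 + (((5 - 2) * (5 + (let w = 9 in w))) + (((7 + 5) * (7 - 0)) + (let p = (8 * 0) in 7))))
step 10: [delta@1.0.0] (36 + ((3 * (5 + (let w = 9 in w))) + (((7 + 5) * (7 - 0)) + (let p = (8 * 0) in 7))))
step 11: [let@1.0.1.1] (36 + ((3 * (5 + 9)) + (((7 + 5) * (7 - 0)) + (let p = (8 * 0) in 7))))
step 12: [delta@1.0.1] (36 + ((3 * 14) + (((7 + 5) * (7 - 0)) + (let p = (8 * 0) in 7))))
step 13: [delta@1.0] (36 + (42 + (((7 + 5) * (7 - 0)) + (let p = (8 * 0) in 7))))
step 14: [delta@1.1.0.0] (36 + (42 + ((12 * (7 - 0)) + (let p = (8 * 0) in 7))))
step 15: [delta@1.1.0.1] (36 + (42 + ((12 * 7) + (let p = (8 * 0) in 7))))
step 16: [delta@1.1.0] (36 + (42 + (84 + (let p = (8 * 0) in 7))))
step 17: [delta@1.1.1.0] (36 + (42 + (84 + (let p = 0 in 7))))
step 18: [let@1.1.1] (36 + (42 + (84 + 7)))
step 19: [delta@1.1] (36 + (42 + 91))
step 20: [delta@1] (36 + 133)
step 21: [delta@root] 169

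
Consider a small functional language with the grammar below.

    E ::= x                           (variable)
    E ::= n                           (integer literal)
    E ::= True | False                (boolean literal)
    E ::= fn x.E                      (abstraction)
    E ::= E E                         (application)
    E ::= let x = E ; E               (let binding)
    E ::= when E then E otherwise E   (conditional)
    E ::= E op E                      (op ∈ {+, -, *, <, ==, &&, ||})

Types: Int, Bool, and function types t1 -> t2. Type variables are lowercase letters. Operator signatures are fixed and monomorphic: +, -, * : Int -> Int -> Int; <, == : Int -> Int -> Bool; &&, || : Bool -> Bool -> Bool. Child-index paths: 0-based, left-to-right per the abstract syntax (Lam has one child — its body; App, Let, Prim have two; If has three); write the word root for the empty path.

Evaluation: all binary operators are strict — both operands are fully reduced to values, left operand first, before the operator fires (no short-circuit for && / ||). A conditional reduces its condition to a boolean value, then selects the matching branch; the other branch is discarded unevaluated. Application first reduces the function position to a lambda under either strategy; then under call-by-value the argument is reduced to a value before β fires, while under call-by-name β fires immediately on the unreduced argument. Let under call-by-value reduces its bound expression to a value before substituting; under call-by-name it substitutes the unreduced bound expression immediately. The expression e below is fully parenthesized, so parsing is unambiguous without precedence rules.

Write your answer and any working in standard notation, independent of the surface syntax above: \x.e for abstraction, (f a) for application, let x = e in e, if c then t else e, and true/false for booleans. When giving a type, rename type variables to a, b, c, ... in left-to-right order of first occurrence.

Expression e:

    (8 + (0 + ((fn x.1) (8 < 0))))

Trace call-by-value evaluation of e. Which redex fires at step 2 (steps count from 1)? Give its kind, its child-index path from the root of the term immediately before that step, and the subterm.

Working:
step 0: (8 + (0 + ((\x.1) (8 < 0))))
step 1: [delta@1.1.1] (8 + (0 + ((\x.1) false)))
step 2: [beta@1.1] (8 + (0 + 1))

Answer: beta at 1.1 : ((\x.1) false)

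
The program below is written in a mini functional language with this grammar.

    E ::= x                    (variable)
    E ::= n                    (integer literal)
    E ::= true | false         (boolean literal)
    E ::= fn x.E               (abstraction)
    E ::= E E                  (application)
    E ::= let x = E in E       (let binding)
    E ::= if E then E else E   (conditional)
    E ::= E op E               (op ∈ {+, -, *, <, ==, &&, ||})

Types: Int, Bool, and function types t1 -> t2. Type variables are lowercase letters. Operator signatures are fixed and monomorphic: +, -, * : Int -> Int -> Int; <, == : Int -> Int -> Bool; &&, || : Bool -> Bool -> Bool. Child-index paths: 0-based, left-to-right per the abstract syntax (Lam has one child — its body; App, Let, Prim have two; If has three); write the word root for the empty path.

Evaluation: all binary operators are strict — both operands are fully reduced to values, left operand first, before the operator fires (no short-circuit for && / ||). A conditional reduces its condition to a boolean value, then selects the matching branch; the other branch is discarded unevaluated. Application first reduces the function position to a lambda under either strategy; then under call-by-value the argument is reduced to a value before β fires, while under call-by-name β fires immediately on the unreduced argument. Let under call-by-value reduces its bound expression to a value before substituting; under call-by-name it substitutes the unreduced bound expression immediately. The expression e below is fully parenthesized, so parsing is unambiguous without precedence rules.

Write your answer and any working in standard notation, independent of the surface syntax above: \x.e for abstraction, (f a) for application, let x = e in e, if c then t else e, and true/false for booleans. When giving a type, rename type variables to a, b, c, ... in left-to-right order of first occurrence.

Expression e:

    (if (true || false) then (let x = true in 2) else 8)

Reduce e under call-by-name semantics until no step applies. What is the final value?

Trace:
step 0: (if (true || false) then (let x = true in 2) else 8)
step 1: [delta@0] (if true then (let x = true in 2) else 8)
step 2: [if@root] (let x = true in 2)
step 3: [let@root] 2

Answer: 2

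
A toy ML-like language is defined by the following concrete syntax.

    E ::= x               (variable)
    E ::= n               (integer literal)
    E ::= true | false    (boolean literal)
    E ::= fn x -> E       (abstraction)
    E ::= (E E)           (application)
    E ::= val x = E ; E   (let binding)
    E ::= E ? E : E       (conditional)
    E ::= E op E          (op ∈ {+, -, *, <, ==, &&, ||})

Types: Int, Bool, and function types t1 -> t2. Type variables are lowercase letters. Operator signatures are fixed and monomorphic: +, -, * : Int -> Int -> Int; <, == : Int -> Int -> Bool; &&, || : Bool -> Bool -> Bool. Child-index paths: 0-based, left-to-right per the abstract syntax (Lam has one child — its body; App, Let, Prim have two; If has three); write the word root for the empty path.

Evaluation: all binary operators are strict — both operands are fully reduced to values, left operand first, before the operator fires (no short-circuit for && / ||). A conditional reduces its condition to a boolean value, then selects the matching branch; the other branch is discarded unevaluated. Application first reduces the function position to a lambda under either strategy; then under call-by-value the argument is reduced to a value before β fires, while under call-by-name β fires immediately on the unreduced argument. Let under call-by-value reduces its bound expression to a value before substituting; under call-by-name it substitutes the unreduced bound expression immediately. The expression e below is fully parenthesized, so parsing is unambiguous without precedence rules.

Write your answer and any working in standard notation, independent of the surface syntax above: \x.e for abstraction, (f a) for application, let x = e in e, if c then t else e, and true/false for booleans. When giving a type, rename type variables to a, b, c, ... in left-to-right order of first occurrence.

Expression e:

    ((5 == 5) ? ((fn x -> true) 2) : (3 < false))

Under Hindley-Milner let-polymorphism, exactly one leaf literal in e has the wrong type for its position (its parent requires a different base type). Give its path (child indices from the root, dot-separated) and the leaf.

Derivation:
  unify Int ~ Int
  unify Int ~ Int
  unify Bool ~ Bool
\x._ : a -> Bool
  unify a -> Bool ~ Int -> b
  unify a ~ Int
  unify Bool ~ b
_ _ : Bool
  unify Int ~ Int
  unify Bool ~ Int
  FAIL: mismatch Bool ~ Int

Answer: 2.1 : false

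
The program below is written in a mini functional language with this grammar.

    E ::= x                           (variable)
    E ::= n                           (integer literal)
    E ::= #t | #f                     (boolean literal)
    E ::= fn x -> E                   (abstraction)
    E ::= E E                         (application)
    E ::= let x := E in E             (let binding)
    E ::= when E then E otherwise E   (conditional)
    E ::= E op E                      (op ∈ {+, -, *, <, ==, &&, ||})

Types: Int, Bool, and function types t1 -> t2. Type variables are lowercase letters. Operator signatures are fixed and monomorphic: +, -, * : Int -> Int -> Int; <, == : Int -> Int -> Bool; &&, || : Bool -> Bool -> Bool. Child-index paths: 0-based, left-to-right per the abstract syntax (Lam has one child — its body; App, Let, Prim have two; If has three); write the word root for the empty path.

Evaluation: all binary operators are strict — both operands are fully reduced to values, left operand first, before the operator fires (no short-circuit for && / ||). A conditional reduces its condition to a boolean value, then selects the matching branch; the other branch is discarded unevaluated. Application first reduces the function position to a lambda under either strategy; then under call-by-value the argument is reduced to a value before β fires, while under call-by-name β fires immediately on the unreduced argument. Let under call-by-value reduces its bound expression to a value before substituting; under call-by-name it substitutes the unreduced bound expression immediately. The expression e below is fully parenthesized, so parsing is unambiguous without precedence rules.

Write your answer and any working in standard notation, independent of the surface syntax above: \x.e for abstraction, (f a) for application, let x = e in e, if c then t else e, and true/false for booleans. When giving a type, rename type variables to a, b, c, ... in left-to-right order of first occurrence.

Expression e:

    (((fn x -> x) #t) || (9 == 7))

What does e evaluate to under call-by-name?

Trace:
step 0: (((\x.x) true) || (9 == 7))
step 1: [beta@0] (true || (9 == 7))
step 2: [delta@1] (true || false)
step 3: [delta@root] true

Answer: true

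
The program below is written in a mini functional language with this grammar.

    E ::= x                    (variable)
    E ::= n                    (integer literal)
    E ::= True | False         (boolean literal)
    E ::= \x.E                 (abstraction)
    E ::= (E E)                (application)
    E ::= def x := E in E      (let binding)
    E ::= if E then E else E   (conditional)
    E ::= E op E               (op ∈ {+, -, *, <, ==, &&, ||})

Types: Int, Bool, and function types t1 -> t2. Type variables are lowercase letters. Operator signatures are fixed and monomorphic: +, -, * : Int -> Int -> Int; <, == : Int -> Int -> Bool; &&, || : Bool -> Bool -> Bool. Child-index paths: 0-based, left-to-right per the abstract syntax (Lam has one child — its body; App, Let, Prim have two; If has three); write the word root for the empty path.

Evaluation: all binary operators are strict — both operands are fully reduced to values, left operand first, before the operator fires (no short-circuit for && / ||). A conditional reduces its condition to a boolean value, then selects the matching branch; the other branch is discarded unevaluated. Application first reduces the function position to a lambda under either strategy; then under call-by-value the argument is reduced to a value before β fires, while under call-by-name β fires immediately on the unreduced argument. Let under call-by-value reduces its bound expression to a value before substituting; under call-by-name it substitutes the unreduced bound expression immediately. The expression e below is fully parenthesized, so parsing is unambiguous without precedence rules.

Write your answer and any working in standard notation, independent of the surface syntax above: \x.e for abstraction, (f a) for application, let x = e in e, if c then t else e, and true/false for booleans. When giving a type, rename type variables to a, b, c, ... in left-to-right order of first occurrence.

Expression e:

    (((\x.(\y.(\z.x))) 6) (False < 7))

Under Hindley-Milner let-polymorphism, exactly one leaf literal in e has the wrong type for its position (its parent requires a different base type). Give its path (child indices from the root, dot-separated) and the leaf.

Working:
x : a
\z._ : c -> a
\y._ : b -> c -> a
\x._ : a -> b -> c -> a
  unify a -> b -> c -> a ~ Int -> d
  unify a ~ Int
  unify b -> c -> Int ~ d
_ _ : b -> c -> Int
  unify Bool ~ Int
  FAIL: mismatch Bool ~ Int

Answer: 1.0 : false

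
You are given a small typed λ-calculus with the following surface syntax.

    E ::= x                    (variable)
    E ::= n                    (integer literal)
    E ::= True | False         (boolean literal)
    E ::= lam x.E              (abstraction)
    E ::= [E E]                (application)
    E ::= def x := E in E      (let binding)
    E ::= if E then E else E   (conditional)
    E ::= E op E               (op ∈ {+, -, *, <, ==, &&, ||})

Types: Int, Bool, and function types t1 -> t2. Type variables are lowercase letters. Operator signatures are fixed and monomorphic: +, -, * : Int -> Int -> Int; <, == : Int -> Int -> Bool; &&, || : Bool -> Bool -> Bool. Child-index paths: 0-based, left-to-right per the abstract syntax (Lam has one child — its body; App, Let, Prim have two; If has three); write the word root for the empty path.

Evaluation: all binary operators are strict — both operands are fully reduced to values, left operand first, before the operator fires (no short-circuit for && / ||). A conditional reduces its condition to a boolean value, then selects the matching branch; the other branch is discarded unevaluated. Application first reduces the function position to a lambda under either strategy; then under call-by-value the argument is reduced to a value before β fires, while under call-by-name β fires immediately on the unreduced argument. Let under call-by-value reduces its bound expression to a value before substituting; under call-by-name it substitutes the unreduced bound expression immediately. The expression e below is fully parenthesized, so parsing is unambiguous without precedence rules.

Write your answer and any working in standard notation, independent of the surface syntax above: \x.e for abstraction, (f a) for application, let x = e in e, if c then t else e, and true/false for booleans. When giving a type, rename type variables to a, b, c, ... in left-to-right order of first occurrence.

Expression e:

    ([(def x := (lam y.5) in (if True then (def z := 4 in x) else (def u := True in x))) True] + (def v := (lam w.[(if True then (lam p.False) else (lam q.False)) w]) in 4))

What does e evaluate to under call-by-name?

Answer: 9

Trace:
step 0: (((let x = (\y.5) in (if true then (let z = 4 in x) else (let u = true in x))) true) + (let v = (\w.((if true then (\p.false) else (\q.false)) w)) in 4))
step 1: [let@0.0] (((if true then (let z = 4 in (\y.5)) else (let u = true in (\y.5))) true) + (let v = (\w.((if true then (\p.false) else (\q.false)) w)) in 4))
step 2: [if@0.0] (((let z = 4 in (\y.5)) true) + (let v = (\w.((if true then (\p.false) else (\q.false)) w)) in 4))
step 3: [let@0.0] (((\y.5) true) + (let v = (\w.((if true then (\p.false) else (\q.false)) w)) in 4))
step 4: [beta@0] (5 + (let v = (\w.((if true then (\p.false) else (\q.false)) w)) in 4))
step 5: [let@1] (5 + 4)
step 6: [delta@root] 9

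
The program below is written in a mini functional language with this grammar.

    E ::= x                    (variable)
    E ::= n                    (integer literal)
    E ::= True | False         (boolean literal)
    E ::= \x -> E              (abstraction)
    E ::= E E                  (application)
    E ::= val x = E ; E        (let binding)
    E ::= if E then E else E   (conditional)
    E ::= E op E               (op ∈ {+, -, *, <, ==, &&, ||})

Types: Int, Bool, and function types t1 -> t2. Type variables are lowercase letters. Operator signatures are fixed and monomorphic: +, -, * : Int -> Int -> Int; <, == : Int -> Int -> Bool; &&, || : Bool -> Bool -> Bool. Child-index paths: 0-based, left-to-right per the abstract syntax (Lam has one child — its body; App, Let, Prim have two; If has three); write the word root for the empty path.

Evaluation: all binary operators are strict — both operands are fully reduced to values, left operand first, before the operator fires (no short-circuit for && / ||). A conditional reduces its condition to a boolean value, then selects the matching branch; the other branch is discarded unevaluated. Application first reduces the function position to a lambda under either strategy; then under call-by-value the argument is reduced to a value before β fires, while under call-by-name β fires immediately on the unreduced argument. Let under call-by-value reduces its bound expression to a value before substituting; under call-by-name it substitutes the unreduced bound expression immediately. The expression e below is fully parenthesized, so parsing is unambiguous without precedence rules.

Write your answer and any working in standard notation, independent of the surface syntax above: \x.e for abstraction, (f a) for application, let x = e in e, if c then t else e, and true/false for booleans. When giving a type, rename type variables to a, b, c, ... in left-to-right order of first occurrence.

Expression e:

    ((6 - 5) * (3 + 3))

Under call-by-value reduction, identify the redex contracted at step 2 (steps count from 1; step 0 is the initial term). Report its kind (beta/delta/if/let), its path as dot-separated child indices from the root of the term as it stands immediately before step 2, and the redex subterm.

Answer: delta at 1 : (3 + 3)

Trace:
step 0: ((6 - 5) * (3 + 3))
step 1: [delta@0] (1 * (3 + 3))
step 2: [delta@1] (1 * 6)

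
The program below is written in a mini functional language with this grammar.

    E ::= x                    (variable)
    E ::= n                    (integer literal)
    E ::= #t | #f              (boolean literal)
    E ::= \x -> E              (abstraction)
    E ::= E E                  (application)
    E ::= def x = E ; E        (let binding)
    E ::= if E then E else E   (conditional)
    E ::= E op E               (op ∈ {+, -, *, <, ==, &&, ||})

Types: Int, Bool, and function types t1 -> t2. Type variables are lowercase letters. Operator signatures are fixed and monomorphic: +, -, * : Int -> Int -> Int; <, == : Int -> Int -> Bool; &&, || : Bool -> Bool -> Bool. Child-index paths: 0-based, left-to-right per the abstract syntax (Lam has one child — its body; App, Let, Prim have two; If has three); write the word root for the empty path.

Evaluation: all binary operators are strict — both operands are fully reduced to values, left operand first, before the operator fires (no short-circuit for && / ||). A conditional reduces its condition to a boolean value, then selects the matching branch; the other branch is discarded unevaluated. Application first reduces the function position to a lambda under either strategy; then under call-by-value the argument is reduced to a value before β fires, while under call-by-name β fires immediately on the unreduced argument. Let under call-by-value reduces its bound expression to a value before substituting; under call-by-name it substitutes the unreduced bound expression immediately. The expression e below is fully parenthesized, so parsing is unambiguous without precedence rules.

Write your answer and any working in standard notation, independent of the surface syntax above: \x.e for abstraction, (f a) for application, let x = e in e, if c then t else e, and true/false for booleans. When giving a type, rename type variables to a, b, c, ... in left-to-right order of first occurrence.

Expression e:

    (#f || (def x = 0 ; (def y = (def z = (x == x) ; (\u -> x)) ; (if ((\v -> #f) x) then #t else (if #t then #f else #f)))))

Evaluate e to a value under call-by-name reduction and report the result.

Trace:
step 0: (false || (let x = 0 in (let y = (let z = (x == x) in (\u.x)) in (if ((\v.false) x) then true else (if true then false else false)))))
step 1: [let@1] (false || (let y = (let z = (0 == 0) in (\u.0)) in (if ((\v.false) 0) then true else (if true then false else false))))
step 2: [let@1] (false || (if ((\v.false) 0) then true else (if true then false else false)))
step 3: [beta@1.0] (false || (if false then true else (if true then false else false)))
step 4: [if@1] (false || (if true then false else false))
step 5: [if@1] (false || false)
step 6: [delta@root] false

Answer: false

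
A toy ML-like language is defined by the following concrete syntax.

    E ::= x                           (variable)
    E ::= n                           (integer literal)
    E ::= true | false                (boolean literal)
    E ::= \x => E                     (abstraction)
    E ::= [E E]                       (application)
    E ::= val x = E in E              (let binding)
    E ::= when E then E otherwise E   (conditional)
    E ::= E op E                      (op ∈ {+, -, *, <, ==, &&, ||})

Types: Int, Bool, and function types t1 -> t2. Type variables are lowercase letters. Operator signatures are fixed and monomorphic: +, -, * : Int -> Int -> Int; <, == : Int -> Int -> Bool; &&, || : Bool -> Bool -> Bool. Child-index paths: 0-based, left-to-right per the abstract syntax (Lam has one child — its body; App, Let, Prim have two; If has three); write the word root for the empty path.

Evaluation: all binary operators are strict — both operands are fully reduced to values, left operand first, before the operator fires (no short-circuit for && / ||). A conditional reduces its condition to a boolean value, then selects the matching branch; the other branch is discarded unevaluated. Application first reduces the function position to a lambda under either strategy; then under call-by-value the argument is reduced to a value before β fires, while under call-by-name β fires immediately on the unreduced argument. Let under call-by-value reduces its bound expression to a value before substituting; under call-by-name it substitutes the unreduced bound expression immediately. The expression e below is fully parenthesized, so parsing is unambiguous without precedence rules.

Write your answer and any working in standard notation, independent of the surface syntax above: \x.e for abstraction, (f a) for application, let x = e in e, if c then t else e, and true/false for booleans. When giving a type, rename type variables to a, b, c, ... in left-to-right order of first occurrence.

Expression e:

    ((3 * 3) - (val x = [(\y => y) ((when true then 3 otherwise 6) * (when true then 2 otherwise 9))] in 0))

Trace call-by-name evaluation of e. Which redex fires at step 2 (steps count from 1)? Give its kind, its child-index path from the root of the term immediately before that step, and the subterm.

Answer: let at 1 : (let x = ((\y.y) ((if true then 3 else 6) * (if true then 2 else 9))) in 0)

Derivation:
step 0: ((3 * 3) - (let x = ((\y.y) ((if true then 3 else 6) * (if true then 2 else 9))) in 0))
step 1: [delta@0] (9 - (let x = ((\y.y) ((if true then 3 else 6) * (if true then 2 else 9))) in 0))
step 2: [let@1] (9 - 0)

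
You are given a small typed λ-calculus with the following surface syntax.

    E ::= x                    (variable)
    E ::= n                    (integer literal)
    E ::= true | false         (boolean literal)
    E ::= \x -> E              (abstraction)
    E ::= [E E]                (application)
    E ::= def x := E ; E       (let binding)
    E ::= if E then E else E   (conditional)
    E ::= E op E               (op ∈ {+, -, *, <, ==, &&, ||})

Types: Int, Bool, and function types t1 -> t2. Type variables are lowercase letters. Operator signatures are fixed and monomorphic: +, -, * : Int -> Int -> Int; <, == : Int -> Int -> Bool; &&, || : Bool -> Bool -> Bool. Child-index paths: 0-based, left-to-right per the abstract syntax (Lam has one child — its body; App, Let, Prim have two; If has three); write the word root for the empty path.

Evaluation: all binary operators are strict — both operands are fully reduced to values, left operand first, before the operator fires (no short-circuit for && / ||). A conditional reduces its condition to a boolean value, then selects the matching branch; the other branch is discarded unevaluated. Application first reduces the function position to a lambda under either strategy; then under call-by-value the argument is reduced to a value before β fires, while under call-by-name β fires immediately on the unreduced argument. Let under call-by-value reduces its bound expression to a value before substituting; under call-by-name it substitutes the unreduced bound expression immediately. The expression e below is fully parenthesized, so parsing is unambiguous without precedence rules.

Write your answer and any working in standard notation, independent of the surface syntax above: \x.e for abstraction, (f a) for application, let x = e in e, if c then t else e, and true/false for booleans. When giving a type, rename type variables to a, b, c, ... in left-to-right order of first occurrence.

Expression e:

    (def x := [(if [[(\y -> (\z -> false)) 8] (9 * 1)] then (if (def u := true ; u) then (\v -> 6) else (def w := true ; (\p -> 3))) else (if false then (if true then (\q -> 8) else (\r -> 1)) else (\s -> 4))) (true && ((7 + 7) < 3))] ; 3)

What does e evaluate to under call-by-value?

Answer: 3

Trace:
step 0: (let x = ((if (((\y.(\z.false)) 8) (9 * 1)) then (if (let u = true in u) then (\v.6) else (let w = true in (\p.3))) else (if false then (if true then (\q.8) else (\r.1)) else (\s.4))) (true && ((7 + 7) < 3))) in 3)
step 1: [beta@0.0.0.0] (let x = ((if ((\z.false) (9 * 1)) then (if (let u = true in u) then (\v.6) else (let w = true in (\p.3))) else (if false then (if true then (\q.8) else (\r.1)) else (\s.4))) (true && ((7 + 7) < 3))) in 3)
step 2: [delta@0.0.0.1] (let x = ((if ((\z.false) 9) then (if (let u = true in u) then (\v.6) else (let w = true in (\p.3))) else (if false then (if true then (\q.8) else (\r.1)) else (\s.4))) (true && ((7 + 7) < 3))) in 3)
step 3: [beta@0.0.0] (let x = ((if false then (if (let u = true in u) then (\v.6) else (let w = true in (\p.3))) else (if false then (if true then (\q.8) else (\r.1)) else (\s.4))) (true && ((7 + 7) < 3))) in 3)
step 4: [if@0.0] (let x = ((if false then (if true then (\q.8) else (\r.1)) else (\s.4)) (true && ((7 + 7) < 3))) in 3)
step 5: [if@0.0] (let x = ((\s.4) (true && ((7 + 7) < 3))) in 3)
step 6: [delta@0.1.1.0] (let x = ((\s.4) (true && (14 < 3))) in 3)
step 7: [delta@0.1.1] (let x = ((\s.4) (true && false)) in 3)
step 8: [delta@0.1] (let x = ((\s.4) false) in 3)
step 9: [beta@0] (let x = 4 in 3)
step 10: [let@root] 3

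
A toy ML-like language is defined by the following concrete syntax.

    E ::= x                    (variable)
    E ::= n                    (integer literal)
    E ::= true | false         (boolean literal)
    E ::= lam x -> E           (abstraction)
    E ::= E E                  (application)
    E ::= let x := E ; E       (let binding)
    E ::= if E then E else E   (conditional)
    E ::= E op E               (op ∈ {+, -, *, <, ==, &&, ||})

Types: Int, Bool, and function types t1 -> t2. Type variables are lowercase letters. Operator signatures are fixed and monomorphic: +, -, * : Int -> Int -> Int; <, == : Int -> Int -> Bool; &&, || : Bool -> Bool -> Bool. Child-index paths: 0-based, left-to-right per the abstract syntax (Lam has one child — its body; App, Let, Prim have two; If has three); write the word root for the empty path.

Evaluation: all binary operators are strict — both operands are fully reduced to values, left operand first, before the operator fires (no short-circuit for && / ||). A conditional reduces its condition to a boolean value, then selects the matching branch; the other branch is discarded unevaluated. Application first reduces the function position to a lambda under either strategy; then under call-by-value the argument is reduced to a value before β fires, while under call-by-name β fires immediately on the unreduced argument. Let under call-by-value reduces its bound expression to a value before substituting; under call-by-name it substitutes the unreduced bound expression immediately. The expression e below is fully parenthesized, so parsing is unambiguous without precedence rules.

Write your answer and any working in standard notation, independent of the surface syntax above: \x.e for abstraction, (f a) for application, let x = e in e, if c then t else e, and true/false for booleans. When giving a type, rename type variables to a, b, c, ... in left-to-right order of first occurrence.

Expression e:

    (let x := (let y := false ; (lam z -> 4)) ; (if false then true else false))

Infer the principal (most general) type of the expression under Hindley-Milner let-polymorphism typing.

Answer: Bool

Working:
let y : Bool
\z._ : a -> Int
let x : forall. a -> Int
  unify Bool ~ Bool
  unify Bool ~ Bool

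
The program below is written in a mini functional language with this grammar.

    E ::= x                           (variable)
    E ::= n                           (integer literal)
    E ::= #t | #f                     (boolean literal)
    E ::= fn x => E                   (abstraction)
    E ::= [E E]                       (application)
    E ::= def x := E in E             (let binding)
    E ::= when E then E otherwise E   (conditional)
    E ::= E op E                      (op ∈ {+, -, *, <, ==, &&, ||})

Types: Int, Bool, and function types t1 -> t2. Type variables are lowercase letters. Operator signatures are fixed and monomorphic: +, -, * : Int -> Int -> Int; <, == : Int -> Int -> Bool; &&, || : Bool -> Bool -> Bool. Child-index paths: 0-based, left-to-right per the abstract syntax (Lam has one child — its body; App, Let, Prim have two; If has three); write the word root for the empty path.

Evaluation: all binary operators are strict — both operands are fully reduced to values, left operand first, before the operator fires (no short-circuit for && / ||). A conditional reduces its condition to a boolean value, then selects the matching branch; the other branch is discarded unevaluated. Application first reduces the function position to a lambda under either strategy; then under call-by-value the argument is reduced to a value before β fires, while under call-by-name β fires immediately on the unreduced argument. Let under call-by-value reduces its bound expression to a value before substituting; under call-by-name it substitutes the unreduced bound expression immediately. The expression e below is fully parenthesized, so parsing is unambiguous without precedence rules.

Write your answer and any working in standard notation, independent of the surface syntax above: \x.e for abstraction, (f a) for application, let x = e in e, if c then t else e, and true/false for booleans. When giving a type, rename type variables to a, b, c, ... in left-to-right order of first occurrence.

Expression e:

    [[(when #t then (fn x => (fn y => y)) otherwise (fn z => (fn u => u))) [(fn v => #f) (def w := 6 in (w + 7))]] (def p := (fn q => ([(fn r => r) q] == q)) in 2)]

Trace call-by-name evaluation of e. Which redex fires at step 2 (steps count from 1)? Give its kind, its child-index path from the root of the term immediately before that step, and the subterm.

Answer: beta at 0 : ((\x.(\y.y)) ((\v.false) (let w = 6 in (w + 7))))

Trace:
step 0: (((if true then (\x.(\y.y)) else (\z.(\u.u))) ((\v.false) (let w = 6 in (w + 7)))) (let p = (\q.(((\r.r) q) == q)) in 2))
step 1: [if@0.0] (((\x.(\y.y)) ((\v.false) (let w = 6 in (w + 7)))) (let p = (\q.(((\r.r) q) == q)) in 2))
step 2: [beta@0] ((\y.y) (let p = (\q.(((\r.r) q) == q)) in 2))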